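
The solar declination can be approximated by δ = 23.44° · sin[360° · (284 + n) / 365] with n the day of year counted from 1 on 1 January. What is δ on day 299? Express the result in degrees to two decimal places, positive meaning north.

360 × (284 + 299) / 365 = 575.014°; sin(575.014°) = -0.5738.
δ = 23.44 × -0.5738 = -13.450° ≈ -13.45°.

-13.45°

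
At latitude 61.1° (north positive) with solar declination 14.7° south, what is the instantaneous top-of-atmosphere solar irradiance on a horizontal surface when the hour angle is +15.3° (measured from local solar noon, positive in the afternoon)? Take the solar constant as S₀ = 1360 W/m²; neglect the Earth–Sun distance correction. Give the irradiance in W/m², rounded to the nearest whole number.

311 W/m²

cos θ_z = sin φ sin δ + cos φ cos δ cos H = (0.8755)(-0.2538) + (0.4833)(0.9673)(0.9646) = 0.2287.
Top-of-atmosphere irradiance = S₀ cos θ_z = 1360 × 0.2287 = 311.03 W/m².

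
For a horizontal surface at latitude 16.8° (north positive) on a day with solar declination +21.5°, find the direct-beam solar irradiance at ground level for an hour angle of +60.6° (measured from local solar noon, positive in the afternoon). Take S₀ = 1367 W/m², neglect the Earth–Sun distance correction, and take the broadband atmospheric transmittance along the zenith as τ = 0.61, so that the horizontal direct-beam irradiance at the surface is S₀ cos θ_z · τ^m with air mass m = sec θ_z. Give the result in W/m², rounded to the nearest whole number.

299 W/m²

cos θ_z = sin(16.8°) sin(21.5°) + cos(16.8°) cos(21.5°) cos(60.60°) = 0.1059 + 0.4373 = 0.5432.
Air mass m = 1/cos θ_z = 1/0.5432 = 1.841; τ^m = 0.61^1.841 = 0.4025.
Surface direct beam = 1367 × 0.5432 × 0.4025 = 298.88 W/m².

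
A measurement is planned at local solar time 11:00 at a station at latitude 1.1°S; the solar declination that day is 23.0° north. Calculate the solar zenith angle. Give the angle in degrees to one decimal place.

28.2°

Hour angle H = 15° × (11 − 12) = -15.00°.
cos θ_z = sin φ sin δ + cos φ cos δ cos H = (-0.0192)(0.3907) + (0.9998)(0.9205)(0.9659) = 0.8814.
θ_z = arccos(0.8814) = 28.19°.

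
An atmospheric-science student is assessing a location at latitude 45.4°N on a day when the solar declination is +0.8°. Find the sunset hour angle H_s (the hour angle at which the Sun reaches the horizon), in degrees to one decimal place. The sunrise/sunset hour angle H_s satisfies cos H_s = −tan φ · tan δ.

cos H_s = −tan(45.4°) · tan(0.8°) = -0.0142, so H_s = arccos(-0.0142) = 90.81°.

90.8°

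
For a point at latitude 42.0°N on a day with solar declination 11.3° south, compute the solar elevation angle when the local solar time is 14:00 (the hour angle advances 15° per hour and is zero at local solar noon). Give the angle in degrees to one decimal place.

30.0°

Hour angle H = 15° × (14 − 12) = 30.00°.
cos θ_z = sin(42.0°) sin(-11.3°) + cos(42.0°) cos(-11.3°) cos(30.00°) = -0.1311 + 0.6311 = 0.5000.
θ_z = arccos(0.5000) = 60.00°, so the elevation is 90° − 60.00° = 30.00°.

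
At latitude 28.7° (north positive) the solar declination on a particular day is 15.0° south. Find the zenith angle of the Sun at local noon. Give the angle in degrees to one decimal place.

43.7°

At local solar noon the hour angle is zero, so the zenith angle is |φ − δ| = |28.7° − (-15.0°)| = 43.7°.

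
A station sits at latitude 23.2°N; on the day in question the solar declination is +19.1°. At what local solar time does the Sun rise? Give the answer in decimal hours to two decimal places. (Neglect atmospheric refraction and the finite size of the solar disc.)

The sunset hour angle satisfies cos H_s = −tan φ tan δ = -0.1484, giving H_s = 98.53°.
Sunrise is at 12 − H_s/15 = 12 − 6.569 = 5.431 h local solar time.

5.43 h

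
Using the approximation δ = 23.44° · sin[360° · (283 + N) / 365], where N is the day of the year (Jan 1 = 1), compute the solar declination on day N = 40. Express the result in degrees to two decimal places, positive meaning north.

-15.51°

360 × (283 + 40) / 365 = 318.575°; sin(318.575°) = -0.6616.
δ = 23.44 × -0.6616 = -15.508° ≈ -15.51°.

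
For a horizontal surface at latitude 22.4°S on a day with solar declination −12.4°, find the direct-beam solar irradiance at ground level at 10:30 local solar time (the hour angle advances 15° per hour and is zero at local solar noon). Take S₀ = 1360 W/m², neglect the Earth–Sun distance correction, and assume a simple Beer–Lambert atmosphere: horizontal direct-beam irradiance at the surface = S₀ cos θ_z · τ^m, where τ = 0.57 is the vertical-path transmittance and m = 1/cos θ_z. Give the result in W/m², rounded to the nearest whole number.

674 W/m²

Hour angle H = 15° × (10.5 − 12) = -22.50°.
With φ = -22.4°, δ = -12.4°, H = -22.50°: sin φ sin δ = 0.0818, cos φ cos δ cos H = 0.8342, so cos θ_z = 0.9160.
Air mass m = 1/cos θ_z = 1/0.9160 = 1.092; τ^m = 0.57^1.092 = 0.5413.
Surface direct beam = 1360 × 0.9160 × 0.5413 = 674.33 W/m².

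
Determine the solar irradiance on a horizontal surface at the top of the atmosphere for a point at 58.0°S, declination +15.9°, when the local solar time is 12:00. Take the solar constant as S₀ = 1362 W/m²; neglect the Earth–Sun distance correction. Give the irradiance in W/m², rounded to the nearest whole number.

378 W/m²

Hour angle H = 15° × (12 − 12) = 0.00°.
With φ = -58.0°, δ = 15.9°, H = 0.00°: sin φ sin δ = -0.2323, cos φ cos δ cos H = 0.5096, so cos θ_z = 0.2773.
Top-of-atmosphere irradiance = S₀ cos θ_z = 1362 × 0.2773 = 377.68 W/m².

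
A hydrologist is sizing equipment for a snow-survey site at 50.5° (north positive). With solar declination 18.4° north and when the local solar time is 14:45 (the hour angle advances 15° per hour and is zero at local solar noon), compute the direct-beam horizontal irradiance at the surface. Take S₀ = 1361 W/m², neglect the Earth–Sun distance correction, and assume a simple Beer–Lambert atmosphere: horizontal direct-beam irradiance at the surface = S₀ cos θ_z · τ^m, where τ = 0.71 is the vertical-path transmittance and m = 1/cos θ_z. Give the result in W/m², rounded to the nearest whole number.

Hour angle H = 15° × (14.75 − 12) = 41.25°.
cos θ_z = sin φ sin δ + cos φ cos δ cos H = (0.7716)(0.3156) + (0.6361)(0.9489)(0.7518) = 0.6973.
Air mass m = 1/cos θ_z = 1/0.6973 = 1.434; τ^m = 0.71^1.434 = 0.6119.
Surface direct beam = 1361 × 0.6973 × 0.6119 = 580.71 W/m².

581 W/m²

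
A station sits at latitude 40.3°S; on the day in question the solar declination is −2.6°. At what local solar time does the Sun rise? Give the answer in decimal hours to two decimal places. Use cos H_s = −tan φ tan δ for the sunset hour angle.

cos H_s = −tan(-40.3°) · tan(-2.6°) = -0.0385, so H_s = arccos(-0.0385) = 92.21°.
Sunrise is at 12 − H_s/15 = 12 − 6.147 = 5.853 h local solar time.

5.85 h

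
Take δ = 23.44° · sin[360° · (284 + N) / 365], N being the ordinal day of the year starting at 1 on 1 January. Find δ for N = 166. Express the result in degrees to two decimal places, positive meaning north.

360 × (284 + 166) / 365 = 443.836°; sin(443.836°) = 0.9942.
δ = 23.44 × 0.9942 = 23.304° ≈ +23.30°.

+23.30°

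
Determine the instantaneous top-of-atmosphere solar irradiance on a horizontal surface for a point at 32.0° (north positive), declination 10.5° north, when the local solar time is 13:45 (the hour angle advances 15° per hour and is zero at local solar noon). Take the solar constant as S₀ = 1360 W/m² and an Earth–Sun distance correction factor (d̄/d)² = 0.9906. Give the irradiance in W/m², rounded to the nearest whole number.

1138 W/m²

Hour angle H = 15° × (13.75 − 12) = 26.25°.
cos θ_z = sin(32.0°) sin(10.5°) + cos(32.0°) cos(10.5°) cos(26.25°) = 0.0966 + 0.7479 = 0.8445.
Top-of-atmosphere irradiance = S₀ (d̄/d)² cos θ_z = 1360 × 0.9906 × 0.8445 = 1137.72 W/m².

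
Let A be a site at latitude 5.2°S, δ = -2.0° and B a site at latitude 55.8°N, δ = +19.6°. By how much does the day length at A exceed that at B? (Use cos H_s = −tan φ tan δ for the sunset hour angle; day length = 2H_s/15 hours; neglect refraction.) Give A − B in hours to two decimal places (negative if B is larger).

A: H_s = arccos(−tan -5.2° · tan -2.0°) = 90.18°, so 2H_s/15 = 12.0240 h.
B: H_s = arccos(−tan 55.8° · tan 19.6°) = 121.60°, so 2H_s/15 = 16.2133 h.
A − B = 12.0240 − 16.2133 = -4.1893 h.

-4.19 h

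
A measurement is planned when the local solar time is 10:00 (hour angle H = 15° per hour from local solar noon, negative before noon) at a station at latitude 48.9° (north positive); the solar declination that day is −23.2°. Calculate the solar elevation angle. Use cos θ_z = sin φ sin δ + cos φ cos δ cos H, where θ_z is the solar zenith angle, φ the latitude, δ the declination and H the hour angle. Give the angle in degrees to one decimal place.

13.1°

Hour angle H = 15° × (10 − 12) = -30.00°.
cos θ_z = sin φ sin δ + cos φ cos δ cos H = (0.7536)(-0.3939) + (0.6574)(0.9191)(0.8660) = 0.2264.
θ_z = arccos(0.2264) = 76.91°, so the elevation is 90° − 76.91° = 13.09°.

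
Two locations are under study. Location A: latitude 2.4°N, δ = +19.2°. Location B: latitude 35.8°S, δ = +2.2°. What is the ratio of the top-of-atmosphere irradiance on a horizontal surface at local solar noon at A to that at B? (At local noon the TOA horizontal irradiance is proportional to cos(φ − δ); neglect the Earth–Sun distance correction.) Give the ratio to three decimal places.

A: cos θ_z = cos(2.4° − (19.2°)) = 0.9573.
B: cos θ_z = cos(-35.8° − (2.2°)) = 0.7880.
Ratio A/B = 0.9573 / 0.7880 = 1.2148.

1.215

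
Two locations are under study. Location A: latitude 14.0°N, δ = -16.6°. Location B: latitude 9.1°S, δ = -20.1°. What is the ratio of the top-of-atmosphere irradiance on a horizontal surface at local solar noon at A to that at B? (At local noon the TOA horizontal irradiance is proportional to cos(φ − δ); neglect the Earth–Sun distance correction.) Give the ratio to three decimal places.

A: cos θ_z = cos(14.0° − (-16.6°)) = 0.8607.
B: cos θ_z = cos(-9.1° − (-20.1°)) = 0.9816.
Ratio A/B = 0.8607 / 0.9816 = 0.8768.

0.877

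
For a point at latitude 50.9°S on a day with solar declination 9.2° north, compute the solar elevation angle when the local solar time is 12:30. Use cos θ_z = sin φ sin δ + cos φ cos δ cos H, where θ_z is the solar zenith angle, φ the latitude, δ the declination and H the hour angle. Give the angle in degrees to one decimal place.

Hour angle H = 15° × (12.5 − 12) = 7.50°.
cos θ_z = sin(-50.9°) sin(9.2°) + cos(-50.9°) cos(9.2°) cos(7.50°) = -0.1241 + 0.6172 = 0.4931.
θ_z = arccos(0.4931) = 60.46°, so the elevation is 90° − 60.46° = 29.54°.

29.5°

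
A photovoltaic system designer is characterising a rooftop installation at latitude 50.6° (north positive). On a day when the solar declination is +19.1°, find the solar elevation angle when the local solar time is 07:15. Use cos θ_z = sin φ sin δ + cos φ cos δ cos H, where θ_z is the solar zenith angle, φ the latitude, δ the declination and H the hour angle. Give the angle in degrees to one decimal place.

26.5°

Hour angle H = 15° × (7.25 − 12) = -71.25°.
With φ = 50.6°, δ = 19.1°, H = -71.25°: sin φ sin δ = 0.2529, cos φ cos δ cos H = 0.1928, so cos θ_z = 0.4457.
θ_z = arccos(0.4457) = 63.53°, so the elevation is 90° − 63.53° = 26.47°.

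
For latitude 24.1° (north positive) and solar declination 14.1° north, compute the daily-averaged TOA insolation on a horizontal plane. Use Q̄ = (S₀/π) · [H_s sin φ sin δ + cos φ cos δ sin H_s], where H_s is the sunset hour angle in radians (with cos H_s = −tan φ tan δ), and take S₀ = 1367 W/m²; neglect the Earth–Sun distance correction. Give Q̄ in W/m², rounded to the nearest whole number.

−tan φ tan δ = −(0.4473)(0.2512) = -0.1124; H_s = arccos(-0.1124) = 96.45°. In radians, H_s = 1.6834.
H_s sin φ sin δ = 1.6834 × 0.4083 × 0.2436 = 0.1674.
cos φ cos δ sin H_s = 0.9128 × 0.9699 × 0.9937 = 0.8797.
Q̄ = (1367/π) × (0.1674 + 0.8797) = 435.13 × 1.0471 = 455.62 W/m².

456 W/m²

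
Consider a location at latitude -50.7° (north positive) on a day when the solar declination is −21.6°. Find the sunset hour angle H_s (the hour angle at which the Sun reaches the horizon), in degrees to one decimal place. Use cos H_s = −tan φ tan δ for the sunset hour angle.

118.9°

cos H_s = −tan(-50.7°) · tan(-21.6°) = -0.4837, so H_s = arccos(-0.4837) = 118.93°.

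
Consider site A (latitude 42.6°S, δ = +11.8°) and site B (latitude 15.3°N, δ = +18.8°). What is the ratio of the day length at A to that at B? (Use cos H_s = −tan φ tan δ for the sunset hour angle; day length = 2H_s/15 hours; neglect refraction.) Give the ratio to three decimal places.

0.828

A: H_s = arccos(−tan -42.6° · tan 11.8°) = 78.92°, so 2H_s/15 = 10.5227 h.
B: H_s = arccos(−tan 15.3° · tan 18.8°) = 95.34°, so 2H_s/15 = 12.7120 h.
Ratio A/B = 10.5227 / 12.7120 = 0.8278.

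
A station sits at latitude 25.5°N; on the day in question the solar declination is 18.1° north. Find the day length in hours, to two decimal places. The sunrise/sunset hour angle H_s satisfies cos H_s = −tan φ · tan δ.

13.20 hours

−tan φ tan δ = −(0.4770)(0.3269) = -0.1559; H_s = arccos(-0.1559) = 98.97°.
Day length = 2 H_s / 15° h⁻¹ = 197.94° / 15 = 13.196 h.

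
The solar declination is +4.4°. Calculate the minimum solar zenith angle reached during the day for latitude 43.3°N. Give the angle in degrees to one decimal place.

At local solar noon the hour angle is zero, so the zenith angle is |φ − δ| = |43.3° − (4.4°)| = 38.9°.

38.9°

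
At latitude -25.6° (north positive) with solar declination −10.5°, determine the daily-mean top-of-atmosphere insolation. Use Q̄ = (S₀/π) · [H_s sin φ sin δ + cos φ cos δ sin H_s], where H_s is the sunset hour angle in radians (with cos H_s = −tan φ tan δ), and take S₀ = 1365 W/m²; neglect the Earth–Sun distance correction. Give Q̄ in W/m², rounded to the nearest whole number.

cos H_s = −tan(-25.6°) · tan(-10.5°) = -0.0888, so H_s = arccos(-0.0888) = 95.09°. In radians, H_s = 1.6596.
H_s sin φ sin δ = 1.6596 × -0.4321 × -0.1822 = 0.1307.
cos φ cos δ sin H_s = 0.9018 × 0.9833 × 0.9961 = 0.8833.
Q̄ = (1365/π) × (0.1307 + 0.8833) = 434.49 × 1.0140 = 440.57 W/m².

441 W/m²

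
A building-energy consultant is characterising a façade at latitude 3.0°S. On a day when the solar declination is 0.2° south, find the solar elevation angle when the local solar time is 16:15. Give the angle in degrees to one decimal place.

26.2°

Hour angle H = 15° × (16.25 − 12) = 63.75°.
cos θ_z = sin(-3.0°) sin(-0.2°) + cos(-3.0°) cos(-0.2°) cos(63.75°) = 0.0002 + 0.4417 = 0.4419.
θ_z = arccos(0.4419) = 63.77°, so the elevation is 90° − 63.77° = 26.23°.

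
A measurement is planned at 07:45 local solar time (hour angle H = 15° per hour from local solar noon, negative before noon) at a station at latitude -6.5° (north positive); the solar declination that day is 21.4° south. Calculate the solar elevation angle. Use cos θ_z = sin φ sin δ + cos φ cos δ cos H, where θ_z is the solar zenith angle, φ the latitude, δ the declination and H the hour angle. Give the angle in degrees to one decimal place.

26.8°

Hour angle H = 15° × (7.75 − 12) = -63.75°.
With φ = -6.5°, δ = -21.4°, H = -63.75°: sin φ sin δ = 0.0413, cos φ cos δ cos H = 0.4091, so cos θ_z = 0.4504.
θ_z = arccos(0.4504) = 63.23°, so the elevation is 90° − 63.23° = 26.77°.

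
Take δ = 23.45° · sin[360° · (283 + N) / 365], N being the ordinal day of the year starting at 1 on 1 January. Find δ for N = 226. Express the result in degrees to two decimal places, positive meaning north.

360 × (283 + 226) / 365 = 502.027°; sin(502.027°) = 0.6153.
δ = 23.45 × 0.6153 = 14.429° ≈ +14.43°.

+14.43°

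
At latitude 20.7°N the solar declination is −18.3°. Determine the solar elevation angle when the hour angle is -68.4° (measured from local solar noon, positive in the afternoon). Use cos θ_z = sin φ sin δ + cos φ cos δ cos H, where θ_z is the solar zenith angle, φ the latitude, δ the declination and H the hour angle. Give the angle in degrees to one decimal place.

cos θ_z = sin(20.7°) sin(-18.3°) + cos(20.7°) cos(-18.3°) cos(-68.40°) = -0.1110 + 0.3269 = 0.2159.
θ_z = arccos(0.2159) = 77.53°, so the elevation is 90° − 77.53° = 12.47°.

12.5°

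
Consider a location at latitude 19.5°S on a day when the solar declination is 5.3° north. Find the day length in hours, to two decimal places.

−tan φ tan δ = −(-0.3541)(0.0928) = 0.0329; H_s = arccos(0.0329) = 88.11°.
Day length = 2 H_s / 15° h⁻¹ = 176.22° / 15 = 11.748 h.

11.75 hours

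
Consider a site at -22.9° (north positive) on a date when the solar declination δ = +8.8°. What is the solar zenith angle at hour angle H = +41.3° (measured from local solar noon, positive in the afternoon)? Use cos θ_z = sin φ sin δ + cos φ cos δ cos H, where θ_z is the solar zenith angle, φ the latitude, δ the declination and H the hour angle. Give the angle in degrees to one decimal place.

With φ = -22.9°, δ = 8.8°, H = 41.30°: sin φ sin δ = -0.0595, cos φ cos δ cos H = 0.6839, so cos θ_z = 0.6244.
θ_z = arccos(0.6244) = 51.36°.

51.4°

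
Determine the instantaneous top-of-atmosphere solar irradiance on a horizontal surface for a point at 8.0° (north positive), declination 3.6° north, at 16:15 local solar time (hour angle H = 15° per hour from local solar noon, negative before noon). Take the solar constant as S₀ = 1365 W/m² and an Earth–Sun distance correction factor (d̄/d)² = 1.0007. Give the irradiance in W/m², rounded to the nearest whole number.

Hour angle H = 15° × (16.25 − 12) = 63.75°.
With φ = 8.0°, δ = 3.6°, H = 63.75°: sin φ sin δ = 0.0087, cos φ cos δ cos H = 0.4371, so cos θ_z = 0.4458.
Top-of-atmosphere irradiance = S₀ (d̄/d)² cos θ_z = 1365 × 1.0007 × 0.4458 = 608.94 W/m².

609 W/m²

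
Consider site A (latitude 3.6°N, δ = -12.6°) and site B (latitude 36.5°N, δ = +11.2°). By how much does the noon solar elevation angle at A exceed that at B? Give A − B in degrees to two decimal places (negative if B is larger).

A: 90° − |3.6 − (-12.6)| = 73.80°.
B: 90° − |36.5 − (11.2)| = 64.70°.
A − B = 73.80 − 64.70 = 9.10°.

+9.10°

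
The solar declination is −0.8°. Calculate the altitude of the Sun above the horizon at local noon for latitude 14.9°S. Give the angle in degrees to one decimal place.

75.9°

At local solar noon the hour angle is zero, so the elevation is 90° − |φ − δ| = 90° − |-14.9° − (-0.8°)| = 90° − 14.1° = 75.9°.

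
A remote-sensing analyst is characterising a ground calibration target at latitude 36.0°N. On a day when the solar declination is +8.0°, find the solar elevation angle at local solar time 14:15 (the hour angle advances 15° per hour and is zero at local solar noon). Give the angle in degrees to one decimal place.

Hour angle H = 15° × (14.25 − 12) = 33.75°.
cos θ_z = sin φ sin δ + cos φ cos δ cos H = (0.5878)(0.1392) + (0.8090)(0.9903)(0.8315) = 0.7480.
θ_z = arccos(0.7480) = 41.58°, so the elevation is 90° − 41.58° = 48.42°.

48.4°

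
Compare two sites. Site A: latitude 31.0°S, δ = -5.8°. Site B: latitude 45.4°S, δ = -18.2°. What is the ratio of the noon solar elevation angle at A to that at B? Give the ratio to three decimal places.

1.032

A: 90° − |-31.0 − (-5.8)| = 64.80°.
B: 90° − |-45.4 − (-18.2)| = 62.80°.
Ratio A/B = 64.8000 / 62.8000 = 1.0318.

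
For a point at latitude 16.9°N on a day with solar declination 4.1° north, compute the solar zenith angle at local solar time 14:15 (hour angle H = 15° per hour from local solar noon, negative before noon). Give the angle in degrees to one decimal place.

Hour angle H = 15° × (14.25 − 12) = 33.75°.
cos θ_z = sin φ sin δ + cos φ cos δ cos H = (0.2907)(0.0715) + (0.9568)(0.9974)(0.8315) = 0.8143.
θ_z = arccos(0.8143) = 35.48°.

35.5°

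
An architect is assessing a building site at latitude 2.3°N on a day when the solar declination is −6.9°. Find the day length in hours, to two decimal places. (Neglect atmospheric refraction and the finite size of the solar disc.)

11.96 hours

−tan φ tan δ = −(0.0402)(-0.1210) = 0.0049; H_s = arccos(0.0049) = 89.72°.
Day length = 2 H_s / 15° h⁻¹ = 179.44° / 15 = 11.963 h.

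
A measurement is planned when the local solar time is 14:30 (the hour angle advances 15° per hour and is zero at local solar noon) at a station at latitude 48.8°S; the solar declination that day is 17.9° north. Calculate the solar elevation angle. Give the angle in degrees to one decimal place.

Hour angle H = 15° × (14.5 − 12) = 37.50°.
cos θ_z = sin(-48.8°) sin(17.9°) + cos(-48.8°) cos(17.9°) cos(37.50°) = -0.2313 + 0.4973 = 0.2660.
θ_z = arccos(0.2660) = 74.57°, so the elevation is 90° − 74.57° = 15.43°.

15.4°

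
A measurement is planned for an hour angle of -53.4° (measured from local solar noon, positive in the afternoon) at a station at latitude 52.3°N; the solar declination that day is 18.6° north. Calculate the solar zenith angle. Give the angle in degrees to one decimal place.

With φ = 52.3°, δ = 18.6°, H = -53.40°: sin φ sin δ = 0.2524, cos φ cos δ cos H = 0.3456, so cos θ_z = 0.5980.
θ_z = arccos(0.5980) = 53.27°.

53.3°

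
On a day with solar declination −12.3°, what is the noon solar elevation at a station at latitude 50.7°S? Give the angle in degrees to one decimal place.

At local solar noon the hour angle is zero, so the elevation is 90° − |φ − δ| = 90° − |-50.7° − (-12.3°)| = 90° − 38.4° = 51.6°.

51.6°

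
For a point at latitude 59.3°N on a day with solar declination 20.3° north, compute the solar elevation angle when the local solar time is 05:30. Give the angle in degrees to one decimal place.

Hour angle H = 15° × (5.5 − 12) = -97.50°.
cos θ_z = sin φ sin δ + cos φ cos δ cos H = (0.8599)(0.3469) + (0.5105)(0.9379)(-0.1305) = 0.2358.
θ_z = arccos(0.2358) = 76.36°, so the elevation is 90° − 76.36° = 13.64°.

13.6°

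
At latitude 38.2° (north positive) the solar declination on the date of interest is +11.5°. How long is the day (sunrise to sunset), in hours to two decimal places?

13.23 hours

The sunset hour angle satisfies cos H_s = −tan φ tan δ = -0.1601, giving H_s = 99.21°.
Day length = 2 H_s / 15° h⁻¹ = 198.42° / 15 = 13.228 h.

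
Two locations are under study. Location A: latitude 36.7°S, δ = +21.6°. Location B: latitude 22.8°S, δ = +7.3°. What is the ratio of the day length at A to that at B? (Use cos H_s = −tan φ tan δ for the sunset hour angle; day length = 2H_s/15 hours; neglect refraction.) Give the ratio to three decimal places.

0.838

A: H_s = arccos(−tan -36.7° · tan 21.6°) = 72.84°, so 2H_s/15 = 9.7120 h.
B: H_s = arccos(−tan -22.8° · tan 7.3°) = 86.91°, so 2H_s/15 = 11.5880 h.
Ratio A/B = 9.7120 / 11.5880 = 0.8381.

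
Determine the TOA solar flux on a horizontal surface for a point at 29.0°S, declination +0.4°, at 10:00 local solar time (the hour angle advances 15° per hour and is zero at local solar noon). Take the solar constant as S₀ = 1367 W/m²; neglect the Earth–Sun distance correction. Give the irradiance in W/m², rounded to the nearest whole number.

1031 W/m²

Hour angle H = 15° × (10 − 12) = -30.00°.
cos θ_z = sin(-29.0°) sin(0.4°) + cos(-29.0°) cos(0.4°) cos(-30.00°) = -0.0034 + 0.7574 = 0.7540.
Top-of-atmosphere irradiance = S₀ cos θ_z = 1367 × 0.7540 = 1030.72 W/m².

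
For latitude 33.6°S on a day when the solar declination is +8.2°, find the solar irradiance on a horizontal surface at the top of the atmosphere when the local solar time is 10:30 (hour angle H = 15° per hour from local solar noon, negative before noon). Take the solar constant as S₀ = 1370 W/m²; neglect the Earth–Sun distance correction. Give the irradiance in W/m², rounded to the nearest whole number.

Hour angle H = 15° × (10.5 − 12) = -22.50°.
cos θ_z = sin(-33.6°) sin(8.2°) + cos(-33.6°) cos(8.2°) cos(-22.50°) = -0.0789 + 0.7617 = 0.6828.
Top-of-atmosphere irradiance = S₀ cos θ_z = 1370 × 0.6828 = 935.44 W/m².

935 W/m²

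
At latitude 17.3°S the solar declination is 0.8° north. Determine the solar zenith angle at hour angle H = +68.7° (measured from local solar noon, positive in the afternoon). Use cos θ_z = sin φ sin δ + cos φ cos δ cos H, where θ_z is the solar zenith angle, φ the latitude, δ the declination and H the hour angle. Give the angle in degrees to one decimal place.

cos θ_z = sin(-17.3°) sin(0.8°) + cos(-17.3°) cos(0.8°) cos(68.70°) = -0.0042 + 0.3468 = 0.3426.
θ_z = arccos(0.3426) = 69.96°.

70.0°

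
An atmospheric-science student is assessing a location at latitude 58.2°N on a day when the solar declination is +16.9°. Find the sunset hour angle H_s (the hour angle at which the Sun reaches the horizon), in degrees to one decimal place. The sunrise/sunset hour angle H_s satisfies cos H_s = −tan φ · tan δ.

119.3°

The sunset hour angle satisfies cos H_s = −tan φ tan δ = -0.4900, giving H_s = 119.34°.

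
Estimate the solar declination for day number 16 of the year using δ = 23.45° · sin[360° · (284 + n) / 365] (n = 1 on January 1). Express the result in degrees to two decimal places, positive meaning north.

360 × (284 + 16) / 365 = 295.890°; sin(295.890°) = -0.8996.
δ = 23.45 × -0.8996 = -21.096° ≈ -21.10°.

-21.10°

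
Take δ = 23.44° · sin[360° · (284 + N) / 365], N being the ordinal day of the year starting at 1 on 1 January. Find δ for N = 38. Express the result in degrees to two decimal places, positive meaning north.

360 × (284 + 38) / 365 = 317.589°; sin(317.589°) = -0.6744.
δ = 23.44 × -0.6744 = -15.808° ≈ -15.81°.

-15.81°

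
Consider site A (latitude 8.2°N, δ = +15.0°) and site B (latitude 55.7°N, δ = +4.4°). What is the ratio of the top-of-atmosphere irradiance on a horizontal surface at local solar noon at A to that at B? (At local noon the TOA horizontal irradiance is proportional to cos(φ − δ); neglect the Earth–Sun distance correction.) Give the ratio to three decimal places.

A: cos θ_z = cos(8.2° − (15.0°)) = 0.9930.
B: cos θ_z = cos(55.7° − (4.4°)) = 0.6252.
Ratio A/B = 0.9930 / 0.6252 = 1.5883.

1.588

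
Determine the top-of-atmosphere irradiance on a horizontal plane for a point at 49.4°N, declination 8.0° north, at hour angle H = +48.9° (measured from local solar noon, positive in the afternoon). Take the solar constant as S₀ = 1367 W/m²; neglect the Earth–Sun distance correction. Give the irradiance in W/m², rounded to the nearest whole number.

724 W/m²

cos θ_z = sin φ sin δ + cos φ cos δ cos H = (0.7593)(0.1392) + (0.6508)(0.9903)(0.6574) = 0.5294.
Top-of-atmosphere irradiance = S₀ cos θ_z = 1367 × 0.5294 = 723.69 W/m².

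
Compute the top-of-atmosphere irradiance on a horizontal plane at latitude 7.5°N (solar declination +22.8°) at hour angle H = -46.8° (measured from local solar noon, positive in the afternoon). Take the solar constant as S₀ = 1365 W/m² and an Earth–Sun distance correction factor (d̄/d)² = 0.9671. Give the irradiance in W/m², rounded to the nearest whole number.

893 W/m²

cos θ_z = sin(7.5°) sin(22.8°) + cos(7.5°) cos(22.8°) cos(-46.80°) = 0.0506 + 0.6257 = 0.6763.
Top-of-atmosphere irradiance = S₀ (d̄/d)² cos θ_z = 1365 × 0.9671 × 0.6763 = 892.78 W/m².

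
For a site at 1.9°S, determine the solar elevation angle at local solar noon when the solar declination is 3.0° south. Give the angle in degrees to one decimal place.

88.9°

At local solar noon the hour angle is zero, so the elevation is 90° − |φ − δ| = 90° − |-1.9° − (-3.0°)| = 90° − 1.1° = 88.9°.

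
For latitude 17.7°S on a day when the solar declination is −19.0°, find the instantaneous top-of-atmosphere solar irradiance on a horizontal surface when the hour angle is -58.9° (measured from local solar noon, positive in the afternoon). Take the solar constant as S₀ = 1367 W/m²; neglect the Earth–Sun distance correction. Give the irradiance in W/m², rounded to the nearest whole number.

cos θ_z = sin φ sin δ + cos φ cos δ cos H = (-0.3040)(-0.3256) + (0.9527)(0.9455)(0.5165) = 0.5642.
Top-of-atmosphere irradiance = S₀ cos θ_z = 1367 × 0.5642 = 771.26 W/m².

771 W/m²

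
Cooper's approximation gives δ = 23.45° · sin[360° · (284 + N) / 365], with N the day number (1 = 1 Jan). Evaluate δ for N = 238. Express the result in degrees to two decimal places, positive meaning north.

+9.97°

360 × (284 + 238) / 365 = 514.849°; sin(514.849°) = 0.4250.
δ = 23.45 × 0.4250 = 9.966° ≈ +9.97°.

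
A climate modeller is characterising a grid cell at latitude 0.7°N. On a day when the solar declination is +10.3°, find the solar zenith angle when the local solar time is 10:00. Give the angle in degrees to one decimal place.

Hour angle H = 15° × (10 − 12) = -30.00°.
With φ = 0.7°, δ = 10.3°, H = -30.00°: sin φ sin δ = 0.0022, cos φ cos δ cos H = 0.8520, so cos θ_z = 0.8542.
θ_z = arccos(0.8542) = 31.33°.

31.3°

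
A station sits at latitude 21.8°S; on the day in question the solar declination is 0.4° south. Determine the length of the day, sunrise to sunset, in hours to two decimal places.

12.02 hours

cos H_s = −tan(-21.8°) · tan(-0.4°) = -0.0028, so H_s = arccos(-0.0028) = 90.16°.
Day length = 2 H_s / 15° h⁻¹ = 180.32° / 15 = 12.021 h.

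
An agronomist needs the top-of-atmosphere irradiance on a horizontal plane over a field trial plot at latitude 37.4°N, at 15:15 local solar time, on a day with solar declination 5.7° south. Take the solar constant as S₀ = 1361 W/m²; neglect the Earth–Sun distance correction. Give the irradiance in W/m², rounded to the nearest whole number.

Hour angle H = 15° × (15.25 − 12) = 48.75°.
cos θ_z = sin(37.4°) sin(-5.7°) + cos(37.4°) cos(-5.7°) cos(48.75°) = -0.0603 + 0.5212 = 0.4609.
Top-of-atmosphere irradiance = S₀ cos θ_z = 1361 × 0.4609 = 627.28 W/m².

627 W/m²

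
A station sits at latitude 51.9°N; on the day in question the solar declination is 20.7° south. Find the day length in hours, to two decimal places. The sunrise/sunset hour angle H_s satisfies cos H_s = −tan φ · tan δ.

8.16 hours

cos H_s = −tan(51.9°) · tan(-20.7°) = 0.4819, so H_s = arccos(0.4819) = 61.19°.
Day length = 2 H_s / 15° h⁻¹ = 122.38° / 15 = 8.159 h.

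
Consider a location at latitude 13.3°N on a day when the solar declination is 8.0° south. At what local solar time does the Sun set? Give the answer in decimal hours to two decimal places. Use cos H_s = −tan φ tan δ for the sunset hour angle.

The sunset hour angle satisfies cos H_s = −tan φ tan δ = 0.0332, giving H_s = 88.10°.
Sunset is at 12 + H_s/15 = 12 + 5.873 = 17.873 h local solar time.

17.87 h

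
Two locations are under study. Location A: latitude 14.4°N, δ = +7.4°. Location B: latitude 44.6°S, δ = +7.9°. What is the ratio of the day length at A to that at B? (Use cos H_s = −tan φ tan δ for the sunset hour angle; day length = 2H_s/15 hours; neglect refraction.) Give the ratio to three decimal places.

A: H_s = arccos(−tan 14.4° · tan 7.4°) = 91.91°, so 2H_s/15 = 12.2547 h.
B: H_s = arccos(−tan -44.6° · tan 7.9°) = 82.14°, so 2H_s/15 = 10.9520 h.
Ratio A/B = 12.2547 / 10.9520 = 1.1189.

1.119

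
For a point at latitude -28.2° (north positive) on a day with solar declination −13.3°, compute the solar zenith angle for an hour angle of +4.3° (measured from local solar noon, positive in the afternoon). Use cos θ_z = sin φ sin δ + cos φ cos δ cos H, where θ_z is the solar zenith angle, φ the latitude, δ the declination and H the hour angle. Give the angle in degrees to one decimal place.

15.4°

cos θ_z = sin(-28.2°) sin(-13.3°) + cos(-28.2°) cos(-13.3°) cos(4.30°) = 0.1087 + 0.8553 = 0.9640.
θ_z = arccos(0.9640) = 15.42°.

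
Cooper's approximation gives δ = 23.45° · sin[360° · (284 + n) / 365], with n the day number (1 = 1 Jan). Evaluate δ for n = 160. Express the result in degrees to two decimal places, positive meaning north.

360 × (284 + 160) / 365 = 437.918°; sin(437.918°) = 0.9778.
δ = 23.45 × 0.9778 = 22.929° ≈ +22.93°.

+22.93°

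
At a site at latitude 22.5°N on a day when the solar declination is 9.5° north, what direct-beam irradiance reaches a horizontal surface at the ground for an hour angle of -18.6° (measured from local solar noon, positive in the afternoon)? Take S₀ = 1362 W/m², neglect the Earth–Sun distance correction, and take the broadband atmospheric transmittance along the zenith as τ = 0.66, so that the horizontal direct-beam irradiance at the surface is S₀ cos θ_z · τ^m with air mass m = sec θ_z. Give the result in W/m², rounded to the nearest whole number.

806 W/m²

cos θ_z = sin(22.5°) sin(9.5°) + cos(22.5°) cos(9.5°) cos(-18.60°) = 0.0632 + 0.8636 = 0.9268.
Air mass m = 1/cos θ_z = 1/0.9268 = 1.079; τ^m = 0.66^1.079 = 0.6387.
Surface direct beam = 1362 × 0.9268 × 0.6387 = 806.23 W/m².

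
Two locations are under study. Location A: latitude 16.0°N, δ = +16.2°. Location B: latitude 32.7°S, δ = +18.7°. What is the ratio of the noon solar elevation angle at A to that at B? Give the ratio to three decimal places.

2.326

A: 90° − |16.0 − (16.2)| = 89.80°.
B: 90° − |-32.7 − (18.7)| = 38.60°.
Ratio A/B = 89.8000 / 38.6000 = 2.3264.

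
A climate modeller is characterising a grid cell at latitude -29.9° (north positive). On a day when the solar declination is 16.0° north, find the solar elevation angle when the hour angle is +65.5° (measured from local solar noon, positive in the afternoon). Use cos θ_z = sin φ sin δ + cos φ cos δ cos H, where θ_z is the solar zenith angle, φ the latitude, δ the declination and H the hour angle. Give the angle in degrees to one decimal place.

12.0°

cos θ_z = sin φ sin δ + cos φ cos δ cos H = (-0.4985)(0.2756) + (0.8669)(0.9613)(0.4147) = 0.2082.
θ_z = arccos(0.2082) = 77.98°, so the elevation is 90° − 77.98° = 12.02°.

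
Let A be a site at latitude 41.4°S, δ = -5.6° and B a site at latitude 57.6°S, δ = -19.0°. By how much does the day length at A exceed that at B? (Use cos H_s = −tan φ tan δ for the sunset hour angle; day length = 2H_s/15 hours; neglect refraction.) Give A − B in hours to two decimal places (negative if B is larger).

A: H_s = arccos(−tan -41.4° · tan -5.6°) = 94.96°, so 2H_s/15 = 12.6613 h.
B: H_s = arccos(−tan -57.6° · tan -19.0°) = 122.86°, so 2H_s/15 = 16.3813 h.
A − B = 12.6613 − 16.3813 = -3.7200 h.

-3.72 h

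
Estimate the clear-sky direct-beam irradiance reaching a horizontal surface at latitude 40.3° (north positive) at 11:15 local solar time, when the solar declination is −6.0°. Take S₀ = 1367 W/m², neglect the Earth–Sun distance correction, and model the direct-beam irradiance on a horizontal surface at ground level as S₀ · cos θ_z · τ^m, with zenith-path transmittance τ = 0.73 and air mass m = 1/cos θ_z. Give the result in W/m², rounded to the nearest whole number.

Hour angle H = 15° × (11.25 − 12) = -11.25°.
cos θ_z = sin φ sin δ + cos φ cos δ cos H = (0.6468)(-0.1045) + (0.7627)(0.9945)(0.9808) = 0.6764.
Air mass m = 1/cos θ_z = 1/0.6764 = 1.478; τ^m = 0.73^1.478 = 0.6280.
Surface direct beam = 1367 × 0.6764 × 0.6280 = 580.67 W/m².

581 W/m²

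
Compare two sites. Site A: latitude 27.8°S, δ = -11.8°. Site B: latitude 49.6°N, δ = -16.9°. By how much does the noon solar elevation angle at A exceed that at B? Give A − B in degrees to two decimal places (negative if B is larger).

A: 90° − |-27.8 − (-11.8)| = 74.00°.
B: 90° − |49.6 − (-16.9)| = 23.50°.
A − B = 74.00 − 23.50 = 50.50°.

+50.50°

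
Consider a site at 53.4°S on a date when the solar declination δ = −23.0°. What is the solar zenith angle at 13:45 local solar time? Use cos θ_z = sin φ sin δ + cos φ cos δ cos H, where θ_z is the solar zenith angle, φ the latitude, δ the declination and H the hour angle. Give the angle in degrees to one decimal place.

Hour angle H = 15° × (13.75 − 12) = 26.25°.
cos θ_z = sin φ sin δ + cos φ cos δ cos H = (-0.8028)(-0.3907) + (0.5962)(0.9205)(0.8969) = 0.8059.
θ_z = arccos(0.8059) = 36.30°.

36.3°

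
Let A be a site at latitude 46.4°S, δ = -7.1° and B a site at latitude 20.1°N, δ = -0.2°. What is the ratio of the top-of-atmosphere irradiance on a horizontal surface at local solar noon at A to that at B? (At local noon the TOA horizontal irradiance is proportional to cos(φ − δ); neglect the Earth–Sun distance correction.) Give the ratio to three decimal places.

0.825

A: cos θ_z = cos(-46.4° − (-7.1°)) = 0.7738.
B: cos θ_z = cos(20.1° − (-0.2°)) = 0.9379.
Ratio A/B = 0.7738 / 0.9379 = 0.8250.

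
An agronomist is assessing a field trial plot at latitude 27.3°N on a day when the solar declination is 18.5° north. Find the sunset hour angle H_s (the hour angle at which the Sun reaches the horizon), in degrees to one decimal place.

99.9°

−tan φ tan δ = −(0.5161)(0.3346) = -0.1727; H_s = arccos(-0.1727) = 99.94°.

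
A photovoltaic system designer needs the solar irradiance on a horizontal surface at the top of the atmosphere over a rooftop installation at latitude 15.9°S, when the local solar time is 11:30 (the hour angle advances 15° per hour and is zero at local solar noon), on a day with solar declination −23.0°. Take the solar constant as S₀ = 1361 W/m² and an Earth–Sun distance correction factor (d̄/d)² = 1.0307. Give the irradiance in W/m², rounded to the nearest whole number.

1381 W/m²

Hour angle H = 15° × (11.5 − 12) = -7.50°.
With φ = -15.9°, δ = -23.0°, H = -7.50°: sin φ sin δ = 0.1070, cos φ cos δ cos H = 0.8777, so cos θ_z = 0.9847.
Top-of-atmosphere irradiance = S₀ (d̄/d)² cos θ_z = 1361 × 1.0307 × 0.9847 = 1381.32 W/m².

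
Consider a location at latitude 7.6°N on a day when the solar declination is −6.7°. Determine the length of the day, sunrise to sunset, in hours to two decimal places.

−tan φ tan δ = −(0.1334)(-0.1175) = 0.0157; H_s = arccos(0.0157) = 89.10°.
Day length = 2 H_s / 15° h⁻¹ = 178.20° / 15 = 11.880 h.

11.88 hours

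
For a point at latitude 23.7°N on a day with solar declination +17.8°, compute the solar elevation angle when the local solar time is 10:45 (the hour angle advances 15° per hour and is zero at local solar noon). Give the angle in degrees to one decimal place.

Hour angle H = 15° × (10.75 − 12) = -18.75°.
cos θ_z = sin φ sin δ + cos φ cos δ cos H = (0.4019)(0.3057) + (0.9157)(0.9521)(0.9469) = 0.9484.
θ_z = arccos(0.9484) = 18.49°, so the elevation is 90° − 18.49° = 71.51°.

71.5°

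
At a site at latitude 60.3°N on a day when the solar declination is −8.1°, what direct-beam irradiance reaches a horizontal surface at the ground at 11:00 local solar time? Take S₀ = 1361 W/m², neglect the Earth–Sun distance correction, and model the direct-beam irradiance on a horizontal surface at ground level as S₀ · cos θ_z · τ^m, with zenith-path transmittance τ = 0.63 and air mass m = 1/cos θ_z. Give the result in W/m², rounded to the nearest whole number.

128 W/m²

Hour angle H = 15° × (11 − 12) = -15.00°.
cos θ_z = sin φ sin δ + cos φ cos δ cos H = (0.8686)(-0.1409) + (0.4955)(0.9900)(0.9659) = 0.3514.
Air mass m = 1/cos θ_z = 1/0.3514 = 2.846; τ^m = 0.63^2.846 = 0.2685.
Surface direct beam = 1361 × 0.3514 × 0.2685 = 128.41 W/m².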